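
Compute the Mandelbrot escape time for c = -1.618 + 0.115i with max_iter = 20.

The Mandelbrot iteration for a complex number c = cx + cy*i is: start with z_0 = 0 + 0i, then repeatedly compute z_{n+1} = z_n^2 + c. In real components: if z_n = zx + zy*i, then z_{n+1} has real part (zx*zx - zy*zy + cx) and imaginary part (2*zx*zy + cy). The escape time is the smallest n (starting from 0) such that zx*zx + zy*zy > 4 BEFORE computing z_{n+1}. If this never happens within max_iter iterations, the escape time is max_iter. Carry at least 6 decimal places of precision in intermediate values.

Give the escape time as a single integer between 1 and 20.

Answer: 6

Derivation:
z_0 = 0 + 0i, c = -1.6180 + 0.1150i
Iter 1: z = -1.6180 + 0.1150i, |z|^2 = 2.6311
Iter 2: z = 0.9867 + -0.2571i, |z|^2 = 1.0397
Iter 3: z = -0.7105 + -0.3924i, |z|^2 = 0.6589
Iter 4: z = -1.2671 + 0.6727i, |z|^2 = 2.0581
Iter 5: z = -0.4649 + -1.5898i, |z|^2 = 2.7435
Iter 6: z = -3.9293 + 1.5931i, |z|^2 = 17.9774
Escaped at iteration 6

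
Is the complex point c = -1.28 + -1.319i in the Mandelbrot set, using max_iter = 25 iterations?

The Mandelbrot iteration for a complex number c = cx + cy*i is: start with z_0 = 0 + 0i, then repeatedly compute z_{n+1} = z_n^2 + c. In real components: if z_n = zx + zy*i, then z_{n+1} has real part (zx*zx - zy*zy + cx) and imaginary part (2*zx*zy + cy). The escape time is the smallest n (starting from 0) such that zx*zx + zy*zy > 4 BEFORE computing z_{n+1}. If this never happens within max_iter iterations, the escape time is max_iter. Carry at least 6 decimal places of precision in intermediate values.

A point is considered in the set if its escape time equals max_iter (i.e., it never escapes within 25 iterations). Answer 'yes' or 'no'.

Answer: no

Derivation:
z_0 = 0 + 0i, c = -1.2800 + -1.3190i
Iter 1: z = -1.2800 + -1.3190i, |z|^2 = 3.3782
Iter 2: z = -1.3814 + 2.0576i, |z|^2 = 6.1420
Escaped at iteration 2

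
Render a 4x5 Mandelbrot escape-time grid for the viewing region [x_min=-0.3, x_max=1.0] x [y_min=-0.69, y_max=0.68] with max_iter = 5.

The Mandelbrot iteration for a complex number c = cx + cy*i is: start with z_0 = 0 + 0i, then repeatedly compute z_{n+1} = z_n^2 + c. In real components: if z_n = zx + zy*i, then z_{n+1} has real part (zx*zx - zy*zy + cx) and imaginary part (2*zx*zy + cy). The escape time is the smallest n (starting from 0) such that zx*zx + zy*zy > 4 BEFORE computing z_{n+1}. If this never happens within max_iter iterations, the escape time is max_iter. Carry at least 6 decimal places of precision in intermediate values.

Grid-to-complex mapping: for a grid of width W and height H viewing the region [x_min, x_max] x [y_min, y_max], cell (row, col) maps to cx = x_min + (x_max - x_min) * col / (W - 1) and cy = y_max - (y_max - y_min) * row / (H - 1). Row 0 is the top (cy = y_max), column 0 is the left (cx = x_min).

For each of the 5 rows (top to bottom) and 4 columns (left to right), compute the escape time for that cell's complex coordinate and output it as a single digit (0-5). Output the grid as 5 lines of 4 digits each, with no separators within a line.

(row=0, col=0): c = -0.3000 + 0.6800i → escape time 5
(row=0, col=1): c = 0.1333 + 0.6800i → escape time 5
(row=0, col=2): c = 0.5667 + 0.6800i → escape time 3
(row=0, col=3): c = 1.0000 + 0.6800i → escape time 2
(row=1, col=0): c = -0.3000 + 0.3375i → escape time 5
(row=1, col=1): c = 0.1333 + 0.3375i → escape time 5
(row=1, col=2): c = 0.5667 + 0.3375i → escape time 4
(row=1, col=3): c = 1.0000 + 0.3375i → escape time 2
(row=2, col=0): c = -0.3000 + -0.0050i → escape time 5
(row=2, col=1): c = 0.1333 + -0.0050i → escape time 5
(row=2, col=2): c = 0.5667 + -0.0050i → escape time 4
(row=2, col=3): c = 1.0000 + -0.0050i → escape time 2
(row=3, col=0): c = -0.3000 + -0.3475i → escape time 5
(row=3, col=1): c = 0.1333 + -0.3475i → escape time 5
(row=3, col=2): c = 0.5667 + -0.3475i → escape time 4
(row=3, col=3): c = 1.0000 + -0.3475i → escape time 2
(row=4, col=0): c = -0.3000 + -0.6900i → escape time 5
(row=4, col=1): c = 0.1333 + -0.6900i → escape time 5
(row=4, col=2): c = 0.5667 + -0.6900i → escape time 3
(row=4, col=3): c = 1.0000 + -0.6900i → escape time 2

Answer: 5532
5542
5542
5542
5532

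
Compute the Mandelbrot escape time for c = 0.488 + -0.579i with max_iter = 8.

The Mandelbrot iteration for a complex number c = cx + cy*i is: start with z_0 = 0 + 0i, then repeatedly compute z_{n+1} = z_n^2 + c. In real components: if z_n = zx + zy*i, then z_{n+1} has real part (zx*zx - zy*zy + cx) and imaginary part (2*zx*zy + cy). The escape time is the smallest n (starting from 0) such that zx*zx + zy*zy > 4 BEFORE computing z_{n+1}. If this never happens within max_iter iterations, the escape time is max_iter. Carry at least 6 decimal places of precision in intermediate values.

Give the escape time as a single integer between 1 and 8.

Answer: 5

Derivation:
z_0 = 0 + 0i, c = 0.4880 + -0.5790i
Iter 1: z = 0.4880 + -0.5790i, |z|^2 = 0.5734
Iter 2: z = 0.3909 + -1.1441i, |z|^2 = 1.4618
Iter 3: z = -0.6682 + -1.4735i, |z|^2 = 2.6176
Iter 4: z = -1.2367 + 1.3900i, |z|^2 = 3.4616
Iter 5: z = 0.0851 + -4.0170i, |z|^2 = 16.1438
Escaped at iteration 5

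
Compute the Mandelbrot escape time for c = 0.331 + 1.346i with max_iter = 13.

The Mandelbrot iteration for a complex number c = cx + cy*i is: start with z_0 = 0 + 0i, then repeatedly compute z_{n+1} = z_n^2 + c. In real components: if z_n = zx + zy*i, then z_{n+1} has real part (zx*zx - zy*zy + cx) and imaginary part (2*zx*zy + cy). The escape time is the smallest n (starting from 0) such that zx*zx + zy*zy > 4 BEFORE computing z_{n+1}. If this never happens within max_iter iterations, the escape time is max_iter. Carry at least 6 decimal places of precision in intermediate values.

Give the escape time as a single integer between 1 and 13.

Answer: 2

Derivation:
z_0 = 0 + 0i, c = 0.3310 + 1.3460i
Iter 1: z = 0.3310 + 1.3460i, |z|^2 = 1.9213
Iter 2: z = -1.3712 + 2.2371i, |z|^2 = 6.8845
Escaped at iteration 2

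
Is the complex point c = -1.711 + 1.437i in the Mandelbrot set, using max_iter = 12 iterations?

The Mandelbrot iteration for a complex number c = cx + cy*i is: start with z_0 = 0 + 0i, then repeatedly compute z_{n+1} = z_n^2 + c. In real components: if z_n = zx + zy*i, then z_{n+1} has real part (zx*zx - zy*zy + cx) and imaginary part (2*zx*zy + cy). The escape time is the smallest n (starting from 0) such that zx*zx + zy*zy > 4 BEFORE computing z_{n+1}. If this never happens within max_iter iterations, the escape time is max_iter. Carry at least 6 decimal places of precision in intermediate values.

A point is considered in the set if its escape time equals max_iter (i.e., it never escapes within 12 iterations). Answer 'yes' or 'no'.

Answer: no

Derivation:
z_0 = 0 + 0i, c = -1.7110 + 1.4370i
Iter 1: z = -1.7110 + 1.4370i, |z|^2 = 4.9925
Escaped at iteration 1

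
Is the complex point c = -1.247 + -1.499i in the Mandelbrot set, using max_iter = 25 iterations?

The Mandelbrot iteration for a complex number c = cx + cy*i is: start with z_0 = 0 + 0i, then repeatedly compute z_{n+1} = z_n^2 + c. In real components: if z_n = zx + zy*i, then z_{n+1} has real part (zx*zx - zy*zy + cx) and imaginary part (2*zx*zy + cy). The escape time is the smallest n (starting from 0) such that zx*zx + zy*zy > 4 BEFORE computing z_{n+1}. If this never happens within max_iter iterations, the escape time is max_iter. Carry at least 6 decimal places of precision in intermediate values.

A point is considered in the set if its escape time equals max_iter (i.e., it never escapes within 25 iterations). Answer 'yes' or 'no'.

z_0 = 0 + 0i, c = -1.2470 + -1.4990i
Iter 1: z = -1.2470 + -1.4990i, |z|^2 = 3.8020
Iter 2: z = -1.9390 + 2.2395i, |z|^2 = 8.7751
Escaped at iteration 2

Answer: no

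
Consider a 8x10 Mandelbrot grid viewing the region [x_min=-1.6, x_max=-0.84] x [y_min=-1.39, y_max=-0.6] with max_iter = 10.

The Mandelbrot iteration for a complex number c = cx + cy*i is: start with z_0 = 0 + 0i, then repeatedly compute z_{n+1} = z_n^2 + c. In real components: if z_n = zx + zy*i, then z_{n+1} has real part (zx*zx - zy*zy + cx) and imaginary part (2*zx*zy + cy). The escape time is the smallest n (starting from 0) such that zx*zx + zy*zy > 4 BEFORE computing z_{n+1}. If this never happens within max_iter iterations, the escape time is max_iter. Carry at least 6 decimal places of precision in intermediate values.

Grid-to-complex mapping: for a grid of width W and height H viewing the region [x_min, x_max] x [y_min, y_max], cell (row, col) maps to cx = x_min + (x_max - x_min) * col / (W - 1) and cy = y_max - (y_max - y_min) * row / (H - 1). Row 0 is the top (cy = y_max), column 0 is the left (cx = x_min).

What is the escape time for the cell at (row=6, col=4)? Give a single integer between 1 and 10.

Answer: 3

Derivation:
z_0 = 0 + 0i, c = -1.1657 + -1.1267i
Iter 1: z = -1.1657 + -1.1267i, |z|^2 = 2.6283
Iter 2: z = -1.0762 + 1.5001i, |z|^2 = 3.4084
Iter 3: z = -2.2577 + -4.3554i, |z|^2 = 24.0672
Escaped at iteration 3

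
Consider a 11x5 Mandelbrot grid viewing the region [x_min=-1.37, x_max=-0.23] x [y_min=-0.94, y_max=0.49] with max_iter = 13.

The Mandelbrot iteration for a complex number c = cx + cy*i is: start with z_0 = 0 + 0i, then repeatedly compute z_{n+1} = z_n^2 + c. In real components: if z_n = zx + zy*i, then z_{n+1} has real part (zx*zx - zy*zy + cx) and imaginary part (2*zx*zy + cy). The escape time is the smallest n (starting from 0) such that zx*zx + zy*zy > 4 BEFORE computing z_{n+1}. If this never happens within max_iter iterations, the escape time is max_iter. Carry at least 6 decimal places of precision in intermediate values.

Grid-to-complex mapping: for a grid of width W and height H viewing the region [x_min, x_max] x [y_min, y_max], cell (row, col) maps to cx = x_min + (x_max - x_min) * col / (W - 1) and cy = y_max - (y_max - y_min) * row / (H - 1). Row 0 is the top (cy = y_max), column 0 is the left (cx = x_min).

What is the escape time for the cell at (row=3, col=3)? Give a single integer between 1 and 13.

Answer: 5

Derivation:
z_0 = 0 + 0i, c = -1.0280 + -0.5825i
Iter 1: z = -1.0280 + -0.5825i, |z|^2 = 1.3961
Iter 2: z = -0.3105 + 0.6151i, |z|^2 = 0.4748
Iter 3: z = -1.3099 + -0.9645i, |z|^2 = 2.6463
Iter 4: z = -0.2423 + 1.9444i, |z|^2 = 3.8396
Iter 5: z = -4.7501 + -1.5249i, |z|^2 = 24.8888
Escaped at iteration 5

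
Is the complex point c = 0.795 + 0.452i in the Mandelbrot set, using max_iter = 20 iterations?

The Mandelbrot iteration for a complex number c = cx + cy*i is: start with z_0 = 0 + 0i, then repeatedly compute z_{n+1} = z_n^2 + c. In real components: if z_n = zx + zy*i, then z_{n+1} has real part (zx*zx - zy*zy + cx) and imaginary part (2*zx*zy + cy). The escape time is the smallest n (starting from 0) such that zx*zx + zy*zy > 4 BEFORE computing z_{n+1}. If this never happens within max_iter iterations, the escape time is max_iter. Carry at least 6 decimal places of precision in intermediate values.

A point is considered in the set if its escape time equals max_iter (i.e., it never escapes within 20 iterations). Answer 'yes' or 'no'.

z_0 = 0 + 0i, c = 0.7950 + 0.4520i
Iter 1: z = 0.7950 + 0.4520i, |z|^2 = 0.8363
Iter 2: z = 1.2227 + 1.1707i, |z|^2 = 2.8655
Iter 3: z = 0.9196 + 3.3148i, |z|^2 = 11.8337
Escaped at iteration 3

Answer: no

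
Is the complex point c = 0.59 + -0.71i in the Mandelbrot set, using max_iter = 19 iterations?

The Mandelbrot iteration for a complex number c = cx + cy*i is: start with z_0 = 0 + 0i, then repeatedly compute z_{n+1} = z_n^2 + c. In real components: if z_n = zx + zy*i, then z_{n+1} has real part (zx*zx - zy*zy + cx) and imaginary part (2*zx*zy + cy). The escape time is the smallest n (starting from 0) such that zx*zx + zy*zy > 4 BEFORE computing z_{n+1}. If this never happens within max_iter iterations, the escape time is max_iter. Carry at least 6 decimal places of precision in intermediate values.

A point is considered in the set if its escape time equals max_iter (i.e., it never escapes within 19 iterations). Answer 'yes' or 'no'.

Answer: no

Derivation:
z_0 = 0 + 0i, c = 0.5900 + -0.7100i
Iter 1: z = 0.5900 + -0.7100i, |z|^2 = 0.8522
Iter 2: z = 0.4340 + -1.5478i, |z|^2 = 2.5840
Iter 3: z = -1.6173 + -2.0535i, |z|^2 = 6.8326
Escaped at iteration 3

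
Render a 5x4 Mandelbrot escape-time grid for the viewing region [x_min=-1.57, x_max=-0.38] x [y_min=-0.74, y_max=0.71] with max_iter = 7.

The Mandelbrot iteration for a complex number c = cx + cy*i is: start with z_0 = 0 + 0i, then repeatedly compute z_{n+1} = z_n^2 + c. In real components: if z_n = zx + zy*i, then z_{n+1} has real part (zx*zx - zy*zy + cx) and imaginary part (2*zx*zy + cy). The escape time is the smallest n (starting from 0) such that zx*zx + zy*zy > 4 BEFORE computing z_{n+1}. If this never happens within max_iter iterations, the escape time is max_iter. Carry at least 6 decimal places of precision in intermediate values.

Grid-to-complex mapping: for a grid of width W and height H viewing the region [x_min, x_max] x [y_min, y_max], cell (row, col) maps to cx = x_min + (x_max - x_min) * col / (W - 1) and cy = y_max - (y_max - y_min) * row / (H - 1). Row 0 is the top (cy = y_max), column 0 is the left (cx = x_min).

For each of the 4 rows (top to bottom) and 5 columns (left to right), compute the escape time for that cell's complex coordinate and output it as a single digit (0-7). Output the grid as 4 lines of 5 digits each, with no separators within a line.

Answer: 33457
57777
57777
33457

Derivation:
(row=0, col=0): c = -1.5700 + 0.7100i → escape time 3
(row=0, col=1): c = -1.2725 + 0.7100i → escape time 3
(row=0, col=2): c = -0.9750 + 0.7100i → escape time 4
(row=0, col=3): c = -0.6775 + 0.7100i → escape time 5
(row=0, col=4): c = -0.3800 + 0.7100i → escape time 7
(row=1, col=0): c = -1.5700 + 0.2267i → escape time 5
(row=1, col=1): c = -1.2725 + 0.2267i → escape time 7
(row=1, col=2): c = -0.9750 + 0.2267i → escape time 7
(row=1, col=3): c = -0.6775 + 0.2267i → escape time 7
(row=1, col=4): c = -0.3800 + 0.2267i → escape time 7
(row=2, col=0): c = -1.5700 + -0.2567i → escape time 5
(row=2, col=1): c = -1.2725 + -0.2567i → escape time 7
(row=2, col=2): c = -0.9750 + -0.2567i → escape time 7
(row=2, col=3): c = -0.6775 + -0.2567i → escape time 7
(row=2, col=4): c = -0.3800 + -0.2567i → escape time 7
(row=3, col=0): c = -1.5700 + -0.7400i → escape time 3
(row=3, col=1): c = -1.2725 + -0.7400i → escape time 3
(row=3, col=2): c = -0.9750 + -0.7400i → escape time 4
(row=3, col=3): c = -0.6775 + -0.7400i → escape time 5
(row=3, col=4): c = -0.3800 + -0.7400i → escape time 7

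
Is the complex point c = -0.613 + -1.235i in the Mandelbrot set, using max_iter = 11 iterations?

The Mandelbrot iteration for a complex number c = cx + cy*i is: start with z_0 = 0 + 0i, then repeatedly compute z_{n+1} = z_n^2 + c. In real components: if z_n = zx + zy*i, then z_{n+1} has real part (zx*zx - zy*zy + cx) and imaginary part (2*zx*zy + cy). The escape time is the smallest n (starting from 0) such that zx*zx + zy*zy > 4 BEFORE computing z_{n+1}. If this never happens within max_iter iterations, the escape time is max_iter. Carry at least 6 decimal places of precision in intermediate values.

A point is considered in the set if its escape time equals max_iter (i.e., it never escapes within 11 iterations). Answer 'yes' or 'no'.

z_0 = 0 + 0i, c = -0.6130 + -1.2350i
Iter 1: z = -0.6130 + -1.2350i, |z|^2 = 1.9010
Iter 2: z = -1.7625 + 0.2791i, |z|^2 = 3.1842
Iter 3: z = 2.4153 + -2.2188i, |z|^2 = 10.7572
Escaped at iteration 3

Answer: no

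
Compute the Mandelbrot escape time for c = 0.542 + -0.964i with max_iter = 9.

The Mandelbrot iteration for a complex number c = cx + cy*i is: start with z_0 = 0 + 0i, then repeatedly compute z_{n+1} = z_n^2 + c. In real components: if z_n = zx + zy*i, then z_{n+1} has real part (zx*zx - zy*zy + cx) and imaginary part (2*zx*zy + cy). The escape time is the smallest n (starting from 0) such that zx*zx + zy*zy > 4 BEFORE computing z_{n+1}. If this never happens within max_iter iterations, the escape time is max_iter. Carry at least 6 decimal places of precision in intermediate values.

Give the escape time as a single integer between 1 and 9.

Answer: 2

Derivation:
z_0 = 0 + 0i, c = 0.5420 + -0.9640i
Iter 1: z = 0.5420 + -0.9640i, |z|^2 = 1.2231
Iter 2: z = -0.0935 + -2.0090i, |z|^2 = 4.0447
Escaped at iteration 2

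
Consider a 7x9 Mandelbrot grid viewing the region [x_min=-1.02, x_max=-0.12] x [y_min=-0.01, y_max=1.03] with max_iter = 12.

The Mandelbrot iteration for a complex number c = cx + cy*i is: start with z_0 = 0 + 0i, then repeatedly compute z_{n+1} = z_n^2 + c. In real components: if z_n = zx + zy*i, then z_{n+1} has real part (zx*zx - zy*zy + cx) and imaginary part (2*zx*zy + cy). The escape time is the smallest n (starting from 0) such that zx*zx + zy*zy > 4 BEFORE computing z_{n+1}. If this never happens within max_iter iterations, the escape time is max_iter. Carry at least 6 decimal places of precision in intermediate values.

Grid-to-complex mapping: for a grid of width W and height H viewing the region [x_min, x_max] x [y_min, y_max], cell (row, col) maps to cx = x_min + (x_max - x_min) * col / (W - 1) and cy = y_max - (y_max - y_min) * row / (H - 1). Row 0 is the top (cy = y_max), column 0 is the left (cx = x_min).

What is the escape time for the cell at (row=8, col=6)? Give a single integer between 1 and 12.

Answer: 12

Derivation:
z_0 = 0 + 0i, c = -0.1200 + -0.0100i
Iter 1: z = -0.1200 + -0.0100i, |z|^2 = 0.0145
Iter 2: z = -0.1057 + -0.0076i, |z|^2 = 0.0112
Iter 3: z = -0.1089 + -0.0084i, |z|^2 = 0.0119
Iter 4: z = -0.1082 + -0.0082i, |z|^2 = 0.0118
Iter 5: z = -0.1084 + -0.0082i, |z|^2 = 0.0118
Iter 6: z = -0.1083 + -0.0082i, |z|^2 = 0.0118
Iter 7: z = -0.1083 + -0.0082i, |z|^2 = 0.0118
Iter 8: z = -0.1083 + -0.0082i, |z|^2 = 0.0118
Iter 9: z = -0.1083 + -0.0082i, |z|^2 = 0.0118
Iter 10: z = -0.1083 + -0.0082i, |z|^2 = 0.0118
Iter 11: z = -0.1083 + -0.0082i, |z|^2 = 0.0118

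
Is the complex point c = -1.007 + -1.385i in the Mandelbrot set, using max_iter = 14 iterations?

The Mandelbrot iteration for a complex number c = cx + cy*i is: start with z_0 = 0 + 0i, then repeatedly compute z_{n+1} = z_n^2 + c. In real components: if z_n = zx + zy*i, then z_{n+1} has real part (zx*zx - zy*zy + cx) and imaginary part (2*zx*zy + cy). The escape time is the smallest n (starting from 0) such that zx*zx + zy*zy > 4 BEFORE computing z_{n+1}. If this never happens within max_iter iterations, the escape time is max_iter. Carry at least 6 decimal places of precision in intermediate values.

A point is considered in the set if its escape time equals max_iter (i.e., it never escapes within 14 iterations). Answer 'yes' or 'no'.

Answer: no

Derivation:
z_0 = 0 + 0i, c = -1.0070 + -1.3850i
Iter 1: z = -1.0070 + -1.3850i, |z|^2 = 2.9323
Iter 2: z = -1.9112 + 1.4044i, |z|^2 = 5.6249
Escaped at iteration 2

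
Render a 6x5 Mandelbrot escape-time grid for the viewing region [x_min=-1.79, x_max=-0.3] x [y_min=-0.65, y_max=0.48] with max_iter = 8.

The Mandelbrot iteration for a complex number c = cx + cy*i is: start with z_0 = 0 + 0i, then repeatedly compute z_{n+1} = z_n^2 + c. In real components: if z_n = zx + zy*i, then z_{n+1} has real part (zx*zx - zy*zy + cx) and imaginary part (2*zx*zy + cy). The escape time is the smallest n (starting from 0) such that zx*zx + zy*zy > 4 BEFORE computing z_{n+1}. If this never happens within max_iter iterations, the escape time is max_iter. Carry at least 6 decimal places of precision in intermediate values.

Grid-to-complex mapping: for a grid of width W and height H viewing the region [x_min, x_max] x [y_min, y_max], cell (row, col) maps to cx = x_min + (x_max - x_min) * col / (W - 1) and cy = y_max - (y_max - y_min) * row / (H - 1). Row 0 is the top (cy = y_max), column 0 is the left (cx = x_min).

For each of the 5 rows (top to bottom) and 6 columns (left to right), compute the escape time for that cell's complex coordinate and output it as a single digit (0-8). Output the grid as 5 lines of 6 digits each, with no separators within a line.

Answer: 335688
458888
478888
348788
333488

Derivation:
(row=0, col=0): c = -1.7900 + 0.4800i → escape time 3
(row=0, col=1): c = -1.4920 + 0.4800i → escape time 3
(row=0, col=2): c = -1.1940 + 0.4800i → escape time 5
(row=0, col=3): c = -0.8960 + 0.4800i → escape time 6
(row=0, col=4): c = -0.5980 + 0.4800i → escape time 8
(row=0, col=5): c = -0.3000 + 0.4800i → escape time 8
(row=1, col=0): c = -1.7900 + 0.1975i → escape time 4
(row=1, col=1): c = -1.4920 + 0.1975i → escape time 5
(row=1, col=2): c = -1.1940 + 0.1975i → escape time 8
(row=1, col=3): c = -0.8960 + 0.1975i → escape time 8
(row=1, col=4): c = -0.5980 + 0.1975i → escape time 8
(row=1, col=5): c = -0.3000 + 0.1975i → escape time 8
(row=2, col=0): c = -1.7900 + -0.0850i → escape time 4
(row=2, col=1): c = -1.4920 + -0.0850i → escape time 7
(row=2, col=2): c = -1.1940 + -0.0850i → escape time 8
(row=2, col=3): c = -0.8960 + -0.0850i → escape time 8
(row=2, col=4): c = -0.5980 + -0.0850i → escape time 8
(row=2, col=5): c = -0.3000 + -0.0850i → escape time 8
(row=3, col=0): c = -1.7900 + -0.3675i → escape time 3
(row=3, col=1): c = -1.4920 + -0.3675i → escape time 4
(row=3, col=2): c = -1.1940 + -0.3675i → escape time 8
(row=3, col=3): c = -0.8960 + -0.3675i → escape time 7
(row=3, col=4): c = -0.5980 + -0.3675i → escape time 8
(row=3, col=5): c = -0.3000 + -0.3675i → escape time 8
(row=4, col=0): c = -1.7900 + -0.6500i → escape time 3
(row=4, col=1): c = -1.4920 + -0.6500i → escape time 3
(row=4, col=2): c = -1.1940 + -0.6500i → escape time 3
(row=4, col=3): c = -0.8960 + -0.6500i → escape time 4
(row=4, col=4): c = -0.5980 + -0.6500i → escape time 8
(row=4, col=5): c = -0.3000 + -0.6500i → escape time 8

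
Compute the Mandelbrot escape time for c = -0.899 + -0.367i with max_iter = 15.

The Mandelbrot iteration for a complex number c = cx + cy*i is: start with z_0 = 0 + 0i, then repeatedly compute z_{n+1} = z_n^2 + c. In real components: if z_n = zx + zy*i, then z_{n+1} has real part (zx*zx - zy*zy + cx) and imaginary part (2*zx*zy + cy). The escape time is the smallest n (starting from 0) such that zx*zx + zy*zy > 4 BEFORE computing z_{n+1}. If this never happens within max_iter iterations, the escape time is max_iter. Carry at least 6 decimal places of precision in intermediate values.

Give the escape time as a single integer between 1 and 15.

Answer: 7

Derivation:
z_0 = 0 + 0i, c = -0.8990 + -0.3670i
Iter 1: z = -0.8990 + -0.3670i, |z|^2 = 0.9429
Iter 2: z = -0.2255 + 0.2929i, |z|^2 = 0.1366
Iter 3: z = -0.9339 + -0.4991i, |z|^2 = 1.1213
Iter 4: z = -0.2759 + 0.5652i, |z|^2 = 0.3955
Iter 5: z = -1.1424 + -0.6788i, |z|^2 = 1.7658
Iter 6: z = -0.0548 + 1.1839i, |z|^2 = 1.4047
Iter 7: z = -2.2977 + -0.4969i, |z|^2 = 5.5262
Escaped at iteration 7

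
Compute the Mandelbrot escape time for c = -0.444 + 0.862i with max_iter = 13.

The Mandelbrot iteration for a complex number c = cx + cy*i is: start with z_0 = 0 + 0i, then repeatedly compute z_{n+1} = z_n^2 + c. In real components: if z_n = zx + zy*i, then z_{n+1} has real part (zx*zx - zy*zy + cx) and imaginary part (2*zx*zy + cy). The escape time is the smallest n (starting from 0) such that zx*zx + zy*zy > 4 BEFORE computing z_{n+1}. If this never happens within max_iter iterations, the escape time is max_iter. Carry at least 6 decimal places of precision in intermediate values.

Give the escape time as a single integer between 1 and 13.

z_0 = 0 + 0i, c = -0.4440 + 0.8620i
Iter 1: z = -0.4440 + 0.8620i, |z|^2 = 0.9402
Iter 2: z = -0.9899 + 0.0965i, |z|^2 = 0.9892
Iter 3: z = 0.5266 + 0.6709i, |z|^2 = 0.7274
Iter 4: z = -0.6167 + 1.5685i, |z|^2 = 2.8407
Iter 5: z = -2.5240 + -1.0728i, |z|^2 = 7.5213
Escaped at iteration 5

Answer: 5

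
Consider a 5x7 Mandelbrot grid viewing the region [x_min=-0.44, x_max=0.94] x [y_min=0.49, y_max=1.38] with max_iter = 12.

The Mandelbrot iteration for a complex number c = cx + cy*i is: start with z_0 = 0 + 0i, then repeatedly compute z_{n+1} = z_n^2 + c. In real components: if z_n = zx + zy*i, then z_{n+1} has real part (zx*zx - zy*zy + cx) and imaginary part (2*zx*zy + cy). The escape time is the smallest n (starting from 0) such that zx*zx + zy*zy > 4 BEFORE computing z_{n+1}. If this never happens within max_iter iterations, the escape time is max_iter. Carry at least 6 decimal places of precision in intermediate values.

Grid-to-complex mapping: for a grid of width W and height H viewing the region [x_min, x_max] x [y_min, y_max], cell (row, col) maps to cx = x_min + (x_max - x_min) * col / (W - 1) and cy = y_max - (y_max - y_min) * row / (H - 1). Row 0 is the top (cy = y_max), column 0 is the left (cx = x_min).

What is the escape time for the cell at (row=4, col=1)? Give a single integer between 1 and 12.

Answer: 12

Derivation:
z_0 = 0 + 0i, c = -0.0950 + 0.7867i
Iter 1: z = -0.0950 + 0.7867i, |z|^2 = 0.6279
Iter 2: z = -0.7048 + 0.6372i, |z|^2 = 0.9028
Iter 3: z = -0.0043 + -0.1116i, |z|^2 = 0.0125
Iter 4: z = -0.1074 + 0.7876i, |z|^2 = 0.6319
Iter 5: z = -0.7038 + 0.6174i, |z|^2 = 0.8766
Iter 6: z = 0.0191 + -0.0824i, |z|^2 = 0.0072
Iter 7: z = -0.1014 + 0.7835i, |z|^2 = 0.6242
Iter 8: z = -0.6986 + 0.6277i, |z|^2 = 0.8821
Iter 9: z = -0.0010 + -0.0904i, |z|^2 = 0.0082
Iter 10: z = -0.1032 + 0.7868i, |z|^2 = 0.6298
Iter 11: z = -0.7035 + 0.6243i, |z|^2 = 0.8846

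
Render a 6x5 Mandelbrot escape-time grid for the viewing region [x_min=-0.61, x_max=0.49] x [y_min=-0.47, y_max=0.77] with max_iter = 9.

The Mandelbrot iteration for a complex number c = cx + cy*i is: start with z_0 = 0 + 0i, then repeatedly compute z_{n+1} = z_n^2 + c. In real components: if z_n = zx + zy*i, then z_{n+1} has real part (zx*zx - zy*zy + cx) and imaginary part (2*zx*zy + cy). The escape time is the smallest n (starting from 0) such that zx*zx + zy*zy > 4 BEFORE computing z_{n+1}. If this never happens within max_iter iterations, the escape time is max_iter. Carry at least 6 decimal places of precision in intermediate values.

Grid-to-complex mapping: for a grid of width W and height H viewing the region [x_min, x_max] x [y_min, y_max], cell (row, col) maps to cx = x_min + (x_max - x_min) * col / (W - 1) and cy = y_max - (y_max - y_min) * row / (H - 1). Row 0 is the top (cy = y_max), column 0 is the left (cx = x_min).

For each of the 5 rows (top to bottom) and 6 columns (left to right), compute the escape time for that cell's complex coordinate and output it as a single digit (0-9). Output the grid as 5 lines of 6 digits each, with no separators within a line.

Answer: 579853
999995
999995
999995
999995

Derivation:
(row=0, col=0): c = -0.6100 + 0.7700i → escape time 5
(row=0, col=1): c = -0.3900 + 0.7700i → escape time 7
(row=0, col=2): c = -0.1700 + 0.7700i → escape time 9
(row=0, col=3): c = 0.0500 + 0.7700i → escape time 8
(row=0, col=4): c = 0.2700 + 0.7700i → escape time 5
(row=0, col=5): c = 0.4900 + 0.7700i → escape time 3
(row=1, col=0): c = -0.6100 + 0.4600i → escape time 9
(row=1, col=1): c = -0.3900 + 0.4600i → escape time 9
(row=1, col=2): c = -0.1700 + 0.4600i → escape time 9
(row=1, col=3): c = 0.0500 + 0.4600i → escape time 9
(row=1, col=4): c = 0.2700 + 0.4600i → escape time 9
(row=1, col=5): c = 0.4900 + 0.4600i → escape time 5
(row=2, col=0): c = -0.6100 + 0.1500i → escape time 9
(row=2, col=1): c = -0.3900 + 0.1500i → escape time 9
(row=2, col=2): c = -0.1700 + 0.1500i → escape time 9
(row=2, col=3): c = 0.0500 + 0.1500i → escape time 9
(row=2, col=4): c = 0.2700 + 0.1500i → escape time 9
(row=2, col=5): c = 0.4900 + 0.1500i → escape time 5
(row=3, col=0): c = -0.6100 + -0.1600i → escape time 9
(row=3, col=1): c = -0.3900 + -0.1600i → escape time 9
(row=3, col=2): c = -0.1700 + -0.1600i → escape time 9
(row=3, col=3): c = 0.0500 + -0.1600i → escape time 9
(row=3, col=4): c = 0.2700 + -0.1600i → escape time 9
(row=3, col=5): c = 0.4900 + -0.1600i → escape time 5
(row=4, col=0): c = -0.6100 + -0.4700i → escape time 9
(row=4, col=1): c = -0.3900 + -0.4700i → escape time 9
(row=4, col=2): c = -0.1700 + -0.4700i → escape time 9
(row=4, col=3): c = 0.0500 + -0.4700i → escape time 9
(row=4, col=4): c = 0.2700 + -0.4700i → escape time 9
(row=4, col=5): c = 0.4900 + -0.4700i → escape time 5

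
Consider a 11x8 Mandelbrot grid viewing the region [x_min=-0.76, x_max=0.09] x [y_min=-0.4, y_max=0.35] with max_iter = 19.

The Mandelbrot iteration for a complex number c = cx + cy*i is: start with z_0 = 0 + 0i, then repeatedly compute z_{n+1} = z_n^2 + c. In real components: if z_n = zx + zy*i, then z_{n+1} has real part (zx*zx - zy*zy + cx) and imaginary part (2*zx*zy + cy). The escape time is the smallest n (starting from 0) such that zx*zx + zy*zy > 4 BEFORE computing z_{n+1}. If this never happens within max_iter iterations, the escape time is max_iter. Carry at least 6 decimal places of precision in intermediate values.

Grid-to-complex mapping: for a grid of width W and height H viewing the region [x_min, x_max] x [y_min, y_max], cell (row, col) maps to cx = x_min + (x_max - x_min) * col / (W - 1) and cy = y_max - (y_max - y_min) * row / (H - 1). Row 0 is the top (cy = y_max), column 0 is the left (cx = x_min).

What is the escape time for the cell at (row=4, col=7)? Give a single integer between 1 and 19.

Answer: 19

Derivation:
z_0 = 0 + 0i, c = -0.1650 + -0.0786i
Iter 1: z = -0.1650 + -0.0786i, |z|^2 = 0.0334
Iter 2: z = -0.1439 + -0.0526i, |z|^2 = 0.0235
Iter 3: z = -0.1471 + -0.0634i, |z|^2 = 0.0256
Iter 4: z = -0.1474 + -0.0599i, |z|^2 = 0.0253
Iter 5: z = -0.1469 + -0.0609i, |z|^2 = 0.0253
Iter 6: z = -0.1471 + -0.0607i, |z|^2 = 0.0253
Iter 7: z = -0.1470 + -0.0607i, |z|^2 = 0.0253
Iter 8: z = -0.1471 + -0.0607i, |z|^2 = 0.0253
Iter 9: z = -0.1471 + -0.0607i, |z|^2 = 0.0253
Iter 10: z = -0.1471 + -0.0607i, |z|^2 = 0.0253
Iter 11: z = -0.1471 + -0.0607i, |z|^2 = 0.0253
Iter 12: z = -0.1471 + -0.0607i, |z|^2 = 0.0253
Iter 13: z = -0.1471 + -0.0607i, |z|^2 = 0.0253
Iter 14: z = -0.1471 + -0.0607i, |z|^2 = 0.0253
Iter 15: z = -0.1471 + -0.0607i, |z|^2 = 0.0253
Iter 16: z = -0.1471 + -0.0607i, |z|^2 = 0.0253
Iter 17: z = -0.1471 + -0.0607i, |z|^2 = 0.0253
Iter 18: z = -0.1471 + -0.0607i, |z|^2 = 0.0253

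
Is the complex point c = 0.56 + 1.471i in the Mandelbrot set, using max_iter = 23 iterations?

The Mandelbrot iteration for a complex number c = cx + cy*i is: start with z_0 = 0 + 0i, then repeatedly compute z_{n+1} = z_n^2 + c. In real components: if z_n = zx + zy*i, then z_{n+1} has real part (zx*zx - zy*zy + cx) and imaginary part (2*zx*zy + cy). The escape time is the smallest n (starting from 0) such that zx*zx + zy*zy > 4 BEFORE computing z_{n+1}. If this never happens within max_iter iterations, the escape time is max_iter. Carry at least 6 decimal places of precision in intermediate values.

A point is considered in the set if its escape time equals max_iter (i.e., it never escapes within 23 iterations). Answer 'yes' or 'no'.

Answer: no

Derivation:
z_0 = 0 + 0i, c = 0.5600 + 1.4710i
Iter 1: z = 0.5600 + 1.4710i, |z|^2 = 2.4774
Iter 2: z = -1.2902 + 3.1185i, |z|^2 = 11.3899
Escaped at iteration 2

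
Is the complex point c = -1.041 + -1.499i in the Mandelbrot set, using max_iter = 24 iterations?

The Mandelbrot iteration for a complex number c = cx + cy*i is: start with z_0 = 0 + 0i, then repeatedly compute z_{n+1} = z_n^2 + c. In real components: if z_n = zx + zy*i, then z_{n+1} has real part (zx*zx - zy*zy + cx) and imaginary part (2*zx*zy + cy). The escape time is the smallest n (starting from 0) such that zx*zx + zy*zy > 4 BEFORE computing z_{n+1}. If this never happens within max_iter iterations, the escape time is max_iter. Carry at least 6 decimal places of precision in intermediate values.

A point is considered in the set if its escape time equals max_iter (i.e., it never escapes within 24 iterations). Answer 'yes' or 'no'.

z_0 = 0 + 0i, c = -1.0410 + -1.4990i
Iter 1: z = -1.0410 + -1.4990i, |z|^2 = 3.3307
Iter 2: z = -2.2043 + 1.6219i, |z|^2 = 7.4896
Escaped at iteration 2

Answer: no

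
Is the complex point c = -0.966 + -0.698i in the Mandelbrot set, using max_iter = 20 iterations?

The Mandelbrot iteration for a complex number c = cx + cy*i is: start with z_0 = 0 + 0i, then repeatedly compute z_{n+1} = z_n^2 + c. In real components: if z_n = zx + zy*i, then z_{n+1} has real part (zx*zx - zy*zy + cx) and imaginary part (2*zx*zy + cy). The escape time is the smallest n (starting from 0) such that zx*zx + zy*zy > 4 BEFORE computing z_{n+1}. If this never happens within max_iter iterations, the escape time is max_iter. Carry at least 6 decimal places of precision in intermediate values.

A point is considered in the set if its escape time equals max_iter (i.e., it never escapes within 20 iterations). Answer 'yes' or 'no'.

z_0 = 0 + 0i, c = -0.9660 + -0.6980i
Iter 1: z = -0.9660 + -0.6980i, |z|^2 = 1.4204
Iter 2: z = -0.5200 + 0.6505i, |z|^2 = 0.6936
Iter 3: z = -1.1187 + -1.3746i, |z|^2 = 3.1412
Iter 4: z = -1.6040 + 2.3777i, |z|^2 = 8.2262
Escaped at iteration 4

Answer: no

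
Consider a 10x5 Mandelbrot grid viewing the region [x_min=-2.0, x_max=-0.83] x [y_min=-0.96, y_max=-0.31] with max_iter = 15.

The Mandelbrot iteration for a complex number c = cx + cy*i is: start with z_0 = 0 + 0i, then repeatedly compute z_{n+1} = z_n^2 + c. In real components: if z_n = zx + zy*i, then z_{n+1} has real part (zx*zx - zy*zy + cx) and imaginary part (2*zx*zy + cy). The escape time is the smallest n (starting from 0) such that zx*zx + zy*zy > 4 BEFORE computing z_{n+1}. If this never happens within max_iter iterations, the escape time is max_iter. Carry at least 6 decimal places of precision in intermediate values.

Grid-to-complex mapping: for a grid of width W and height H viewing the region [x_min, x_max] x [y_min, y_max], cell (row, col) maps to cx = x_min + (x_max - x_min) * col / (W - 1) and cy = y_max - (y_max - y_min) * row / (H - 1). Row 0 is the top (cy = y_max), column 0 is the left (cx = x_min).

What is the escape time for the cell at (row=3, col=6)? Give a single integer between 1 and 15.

Answer: 3

Derivation:
z_0 = 0 + 0i, c = -1.2200 + -0.7975i
Iter 1: z = -1.2200 + -0.7975i, |z|^2 = 2.1244
Iter 2: z = -0.3676 + 1.1484i, |z|^2 = 1.4540
Iter 3: z = -2.4037 + -1.6418i, |z|^2 = 8.4733
Escaped at iteration 3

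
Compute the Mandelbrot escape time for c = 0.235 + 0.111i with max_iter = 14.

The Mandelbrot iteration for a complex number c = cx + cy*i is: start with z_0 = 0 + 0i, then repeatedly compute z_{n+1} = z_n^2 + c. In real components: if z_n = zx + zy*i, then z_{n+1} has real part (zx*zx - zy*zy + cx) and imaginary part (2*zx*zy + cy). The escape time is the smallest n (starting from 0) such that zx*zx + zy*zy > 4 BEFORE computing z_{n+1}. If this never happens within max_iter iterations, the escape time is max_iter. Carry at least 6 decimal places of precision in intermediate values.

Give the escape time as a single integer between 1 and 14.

z_0 = 0 + 0i, c = 0.2350 + 0.1110i
Iter 1: z = 0.2350 + 0.1110i, |z|^2 = 0.0675
Iter 2: z = 0.2779 + 0.1632i, |z|^2 = 0.1039
Iter 3: z = 0.2856 + 0.2017i, |z|^2 = 0.1223
Iter 4: z = 0.2759 + 0.2262i, |z|^2 = 0.1273
Iter 5: z = 0.2599 + 0.2358i, |z|^2 = 0.1232
Iter 6: z = 0.2470 + 0.2336i, |z|^2 = 0.1156
Iter 7: z = 0.2414 + 0.2264i, |z|^2 = 0.1095
Iter 8: z = 0.2420 + 0.2203i, |z|^2 = 0.1071
Iter 9: z = 0.2450 + 0.2176i, |z|^2 = 0.1074
Iter 10: z = 0.2477 + 0.2177i, |z|^2 = 0.1087
Iter 11: z = 0.2490 + 0.2188i, |z|^2 = 0.1099
Iter 12: z = 0.2491 + 0.2200i, |z|^2 = 0.1104
Iter 13: z = 0.2487 + 0.2206i, |z|^2 = 0.1105

Answer: 14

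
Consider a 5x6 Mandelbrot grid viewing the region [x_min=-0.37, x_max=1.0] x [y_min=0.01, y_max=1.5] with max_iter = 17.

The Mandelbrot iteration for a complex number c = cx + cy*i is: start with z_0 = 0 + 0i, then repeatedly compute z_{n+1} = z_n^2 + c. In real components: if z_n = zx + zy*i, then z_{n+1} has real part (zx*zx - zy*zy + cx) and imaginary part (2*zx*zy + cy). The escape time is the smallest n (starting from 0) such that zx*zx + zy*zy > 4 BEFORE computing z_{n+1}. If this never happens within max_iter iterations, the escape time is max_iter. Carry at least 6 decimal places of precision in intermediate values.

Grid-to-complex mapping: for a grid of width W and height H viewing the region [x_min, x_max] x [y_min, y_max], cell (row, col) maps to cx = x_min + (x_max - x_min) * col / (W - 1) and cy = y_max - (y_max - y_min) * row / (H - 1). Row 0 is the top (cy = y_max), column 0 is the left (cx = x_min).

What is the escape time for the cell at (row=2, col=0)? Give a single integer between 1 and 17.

z_0 = 0 + 0i, c = -0.3700 + 0.9040i
Iter 1: z = -0.3700 + 0.9040i, |z|^2 = 0.9541
Iter 2: z = -1.0503 + 0.2350i, |z|^2 = 1.1584
Iter 3: z = 0.6779 + 0.4103i, |z|^2 = 0.6279
Iter 4: z = -0.0787 + 1.4603i, |z|^2 = 2.1386
Iter 5: z = -2.4961 + 0.6740i, |z|^2 = 6.6851
Escaped at iteration 5

Answer: 5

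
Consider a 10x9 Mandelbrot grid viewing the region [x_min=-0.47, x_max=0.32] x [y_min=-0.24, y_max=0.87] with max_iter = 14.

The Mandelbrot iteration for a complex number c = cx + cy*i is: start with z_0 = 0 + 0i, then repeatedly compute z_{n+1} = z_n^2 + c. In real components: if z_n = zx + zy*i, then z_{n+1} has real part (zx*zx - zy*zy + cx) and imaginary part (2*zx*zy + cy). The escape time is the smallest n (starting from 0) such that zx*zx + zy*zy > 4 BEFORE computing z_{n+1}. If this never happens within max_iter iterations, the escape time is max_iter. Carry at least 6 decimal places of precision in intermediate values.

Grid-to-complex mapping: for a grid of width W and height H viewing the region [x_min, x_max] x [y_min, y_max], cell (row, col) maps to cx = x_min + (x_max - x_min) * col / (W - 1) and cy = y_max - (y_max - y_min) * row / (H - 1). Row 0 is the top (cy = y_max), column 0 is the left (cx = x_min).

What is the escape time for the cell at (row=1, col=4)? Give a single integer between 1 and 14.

Answer: 14

Derivation:
z_0 = 0 + 0i, c = -0.1189 + 0.7312i
Iter 1: z = -0.1189 + 0.7312i, |z|^2 = 0.5489
Iter 2: z = -0.6395 + 0.5574i, |z|^2 = 0.7196
Iter 3: z = -0.0206 + 0.0184i, |z|^2 = 0.0008
Iter 4: z = -0.1188 + 0.7305i, |z|^2 = 0.5477
Iter 5: z = -0.6384 + 0.5577i, |z|^2 = 0.7186
Iter 6: z = -0.0224 + 0.0192i, |z|^2 = 0.0009
Iter 7: z = -0.1188 + 0.7304i, |z|^2 = 0.5476
Iter 8: z = -0.6383 + 0.5578i, |z|^2 = 0.7185
Iter 9: z = -0.0226 + 0.0192i, |z|^2 = 0.0009
Iter 10: z = -0.1187 + 0.7304i, |z|^2 = 0.5476
Iter 11: z = -0.6382 + 0.5578i, |z|^2 = 0.7185
Iter 12: z = -0.0227 + 0.0192i, |z|^2 = 0.0009
Iter 13: z = -0.1187 + 0.7304i, |z|^2 = 0.5476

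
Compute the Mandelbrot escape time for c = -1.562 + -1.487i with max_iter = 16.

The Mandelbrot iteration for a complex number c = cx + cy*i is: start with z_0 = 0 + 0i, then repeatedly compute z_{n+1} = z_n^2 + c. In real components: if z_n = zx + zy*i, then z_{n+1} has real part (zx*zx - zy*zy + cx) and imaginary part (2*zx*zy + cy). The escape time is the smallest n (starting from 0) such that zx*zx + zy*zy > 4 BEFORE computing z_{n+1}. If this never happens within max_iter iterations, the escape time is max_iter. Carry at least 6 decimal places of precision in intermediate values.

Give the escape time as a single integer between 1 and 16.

Answer: 1

Derivation:
z_0 = 0 + 0i, c = -1.5620 + -1.4870i
Iter 1: z = -1.5620 + -1.4870i, |z|^2 = 4.6510
Escaped at iteration 1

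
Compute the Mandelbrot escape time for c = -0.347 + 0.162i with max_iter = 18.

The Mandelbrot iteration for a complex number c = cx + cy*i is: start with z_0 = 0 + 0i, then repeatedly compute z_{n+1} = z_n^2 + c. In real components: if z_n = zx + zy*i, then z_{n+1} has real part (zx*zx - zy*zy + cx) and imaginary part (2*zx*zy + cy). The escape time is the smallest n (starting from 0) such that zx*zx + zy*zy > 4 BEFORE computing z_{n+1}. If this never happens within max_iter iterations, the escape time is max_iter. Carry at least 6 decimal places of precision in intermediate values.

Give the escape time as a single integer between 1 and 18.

z_0 = 0 + 0i, c = -0.3470 + 0.1620i
Iter 1: z = -0.3470 + 0.1620i, |z|^2 = 0.1467
Iter 2: z = -0.2528 + 0.0496i, |z|^2 = 0.0664
Iter 3: z = -0.2855 + 0.1369i, |z|^2 = 0.1003
Iter 4: z = -0.2842 + 0.0838i, |z|^2 = 0.0878
Iter 5: z = -0.2732 + 0.1144i, |z|^2 = 0.0877
Iter 6: z = -0.2854 + 0.0995i, |z|^2 = 0.0914
Iter 7: z = -0.2754 + 0.1052i, |z|^2 = 0.0869
Iter 8: z = -0.2822 + 0.1040i, |z|^2 = 0.0905
Iter 9: z = -0.2782 + 0.1033i, |z|^2 = 0.0881
Iter 10: z = -0.2803 + 0.1045i, |z|^2 = 0.0895
Iter 11: z = -0.2794 + 0.1034i, |z|^2 = 0.0887
Iter 12: z = -0.2796 + 0.1042i, |z|^2 = 0.0891
Iter 13: z = -0.2797 + 0.1037i, |z|^2 = 0.0890
Iter 14: z = -0.2795 + 0.1040i, |z|^2 = 0.0890
Iter 15: z = -0.2797 + 0.1039i, |z|^2 = 0.0890
Iter 16: z = -0.2796 + 0.1039i, |z|^2 = 0.0890
Iter 17: z = -0.2796 + 0.1039i, |z|^2 = 0.0890

Answer: 18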